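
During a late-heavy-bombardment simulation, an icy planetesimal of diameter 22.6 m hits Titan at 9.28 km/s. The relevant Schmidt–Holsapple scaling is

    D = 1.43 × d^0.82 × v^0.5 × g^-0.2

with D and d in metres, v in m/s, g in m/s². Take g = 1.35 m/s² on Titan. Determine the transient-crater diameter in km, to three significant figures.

In SI units: v = 9280 m/s.
d^0.82 = 22.6^0.82 = 12.89
v^0.5 = 9280^0.5 = 96.33
g^-0.2 = 1.35^-0.2 = 0.9417
D = 1.43 × 12.89 × 96.33 × 0.9417 = 1672 m
   = 1.672 km

D ≈ 1.67 km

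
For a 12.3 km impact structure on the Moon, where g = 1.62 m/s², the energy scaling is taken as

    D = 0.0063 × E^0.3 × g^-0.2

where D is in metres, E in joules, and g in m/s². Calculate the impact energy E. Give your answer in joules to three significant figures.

Rearranging: E = [D / (0.0063 · g^-0.2)]^(1/0.3).
D = 12300 m.
g^-0.2 = 1.62^-0.2 = 0.9080
D / (0.0063 × 0.9080) = 12300 / (5.720 × 10^-3) = 2.150 × 10^6
E = (2.150 × 10^6)^3.3333 = 1.282 × 10^21 J

E ≈ 1.28 × 10^21 J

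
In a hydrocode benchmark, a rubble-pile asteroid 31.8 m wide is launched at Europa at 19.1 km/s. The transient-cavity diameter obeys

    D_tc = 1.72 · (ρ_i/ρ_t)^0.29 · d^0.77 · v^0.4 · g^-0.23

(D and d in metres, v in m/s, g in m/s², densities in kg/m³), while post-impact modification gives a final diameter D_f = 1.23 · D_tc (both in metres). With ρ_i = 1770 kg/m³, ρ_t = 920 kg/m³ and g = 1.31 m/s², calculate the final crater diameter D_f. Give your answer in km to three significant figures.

D_f ≈ 1.78 km

v = 19100 m/s.
(ρ_i/ρ_t)^0.29 = (1770/920)^0.29 = 1.209
d^0.77 = 31.8^0.77 = 14.35
v^0.4 = 19100^0.4 = 51.57
g^-0.23 = 1.31^-0.23 = 0.9398
D_tc = 1.72 × 1.209 × 14.35 × 51.57 × 0.9398 = 1446 m
D_f = 1.23 × 1446 = 1779 m
     = 1.779 km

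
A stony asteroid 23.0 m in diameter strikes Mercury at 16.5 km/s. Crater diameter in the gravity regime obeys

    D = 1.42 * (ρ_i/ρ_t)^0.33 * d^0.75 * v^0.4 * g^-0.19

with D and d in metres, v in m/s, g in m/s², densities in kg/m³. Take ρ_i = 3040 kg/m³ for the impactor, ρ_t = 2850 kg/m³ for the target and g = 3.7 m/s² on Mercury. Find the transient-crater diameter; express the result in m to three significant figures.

D ≈ 578 m

In SI units: v = 16500 m/s.
(ρ_i/ρ_t)^0.33 = (3040/2850)^0.33 = 1.022
d^0.75 = 23^0.75 = 10.50
v^0.4 = 16500^0.4 = 48.64
g^-0.19 = 3.7^-0.19 = 0.7799
D = 1.42 × 1.022 × 10.50 × 48.64 × 0.7799 = 578.0 m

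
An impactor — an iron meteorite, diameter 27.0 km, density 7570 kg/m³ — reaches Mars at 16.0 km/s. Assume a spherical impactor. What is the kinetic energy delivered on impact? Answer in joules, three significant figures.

E ≈ 9.99 × 10^24 J

d = 27000 m; v = 16000 m/s.
Mass m = (π/6) ρ d³ = (π/6) × 7570 × (27000)³ = 7.802 × 10^16 kg
E = ½ m v² = 0.5 × 7.802 × 10^16 × (16000)² = 9.987 × 10^24 J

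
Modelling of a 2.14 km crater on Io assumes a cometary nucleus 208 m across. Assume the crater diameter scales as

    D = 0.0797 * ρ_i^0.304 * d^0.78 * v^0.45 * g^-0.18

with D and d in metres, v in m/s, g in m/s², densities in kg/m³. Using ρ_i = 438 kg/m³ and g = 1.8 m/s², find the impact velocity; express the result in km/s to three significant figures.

v ≈ 13.9 km/s

Rearranging for v: v = [D / (0.0797 · 438^0.304 · 208^0.78 · 1.8^-0.18)]^(1/0.45).
D = 2140 m.
438^0.304 = 6.353
208^0.78 = 64.28
1.8^-0.18 = 0.8996
Denominator = 0.0797 × 6.353 × 64.28 × 0.8996 = 29.28
D / 29.28 = 2140 / 29.28 = 73.09
v = 73.09^(1/0.45) = 73.09^2.2222 = 13863 m/s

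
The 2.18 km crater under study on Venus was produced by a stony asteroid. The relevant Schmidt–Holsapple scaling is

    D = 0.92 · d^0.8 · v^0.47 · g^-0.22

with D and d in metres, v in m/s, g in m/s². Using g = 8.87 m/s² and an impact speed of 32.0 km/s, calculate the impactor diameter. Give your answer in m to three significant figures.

d ≈ 68.0 m

Rearranging for d: d = [D / (0.92 · 32000^0.47 · 8.87^-0.22)]^(1/0.8).
D = 2180 m.
32000^0.47 = 131.0
8.87^-0.22 = 0.6187
Denominator = 0.92 × 131.0 × 0.6187 = 74.57
D / 74.57 = 2180 / 74.57 = 29.23
d = 29.23^(1/0.8) = 29.23^1.25 = 67.97 m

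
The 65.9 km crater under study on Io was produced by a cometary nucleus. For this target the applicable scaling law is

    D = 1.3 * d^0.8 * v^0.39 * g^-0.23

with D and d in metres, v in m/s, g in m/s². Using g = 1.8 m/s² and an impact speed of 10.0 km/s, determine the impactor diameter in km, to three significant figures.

d ≈ 10.1 km

Rearranging for d: d = [D / (1.3 · 10000^0.39 · 1.8^-0.23)]^(1/0.8).
D = 65900 m.
10000^0.39 = 36.31
1.8^-0.23 = 0.8735
Denominator = 1.3 × 36.31 × 0.8735 = 41.23
D / 41.23 = 65900 / 41.23 = 1598
d = 1598^(1/0.8) = 1598^1.25 = 10103 m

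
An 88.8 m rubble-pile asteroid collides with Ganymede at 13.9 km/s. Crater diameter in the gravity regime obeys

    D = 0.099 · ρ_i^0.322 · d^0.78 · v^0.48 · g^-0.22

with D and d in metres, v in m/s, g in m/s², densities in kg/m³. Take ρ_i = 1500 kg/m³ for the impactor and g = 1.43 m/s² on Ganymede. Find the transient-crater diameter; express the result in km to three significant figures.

In SI units: v = 13900 m/s.
ρ_i^0.322 = 1500^0.322 = 10.54
d^0.78 = 88.8^0.78 = 33.09
v^0.48 = 13900^0.48 = 97.42
g^-0.22 = 1.43^-0.22 = 0.9243
D = 0.099 × 10.54 × 33.09 × 97.42 × 0.9243 = 3109 m
   = 3.109 km

D ≈ 3.11 km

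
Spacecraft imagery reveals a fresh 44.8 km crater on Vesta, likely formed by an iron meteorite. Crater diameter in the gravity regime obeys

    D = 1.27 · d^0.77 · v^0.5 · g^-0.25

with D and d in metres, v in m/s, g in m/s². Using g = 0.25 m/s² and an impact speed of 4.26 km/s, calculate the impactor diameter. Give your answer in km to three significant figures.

Rearranging for d: d = [D / (1.27 · 4260^0.5 · 0.25^-0.25)]^(1/0.77).
D = 44800 m.
4260^0.5 = 65.27
0.25^-0.25 = 1.414
Denominator = 1.27 × 65.27 × 1.414 = 117.2
D / 117.2 = 44800 / 117.2 = 382.3
d = 382.3^(1/0.77) = 382.3^1.2987 = 2258 m

d ≈ 2.26 km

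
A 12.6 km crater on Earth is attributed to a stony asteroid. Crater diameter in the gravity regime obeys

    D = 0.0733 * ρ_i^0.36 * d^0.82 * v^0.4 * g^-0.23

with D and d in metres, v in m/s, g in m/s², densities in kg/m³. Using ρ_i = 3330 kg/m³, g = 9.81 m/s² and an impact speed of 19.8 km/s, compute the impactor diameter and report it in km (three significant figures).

Rearranging for d: d = [D / (0.0733 · 3330^0.36 · 19800^0.4 · 9.81^-0.23)]^(1/0.82).
D = 12600 m.
3330^0.36 = 18.54
19800^0.4 = 52.32
9.81^-0.23 = 0.5914
Denominator = 0.0733 × 18.54 × 52.32 × 0.5914 = 42.05
D / 42.05 = 12600 / 42.05 = 299.6
d = 299.6^(1/0.82) = 299.6^1.2195 = 1047 m

d ≈ 1.05 km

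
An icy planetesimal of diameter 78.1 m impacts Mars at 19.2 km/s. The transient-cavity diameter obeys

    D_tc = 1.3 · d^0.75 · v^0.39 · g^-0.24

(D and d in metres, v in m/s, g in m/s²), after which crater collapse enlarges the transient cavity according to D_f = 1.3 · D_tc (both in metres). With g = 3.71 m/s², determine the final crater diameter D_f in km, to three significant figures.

D_f ≈ 1.52 km

v = 19200 m/s.
d^0.75 = 78.1^0.75 = 26.27
v^0.39 = 19200^0.39 = 46.83
g^-0.24 = 3.71^-0.24 = 0.7300
D_tc = 1.3 × 26.27 × 46.83 × 0.7300 = 1167 m
D_f = 1.3 × 1167 = 1517 m
     = 1.517 km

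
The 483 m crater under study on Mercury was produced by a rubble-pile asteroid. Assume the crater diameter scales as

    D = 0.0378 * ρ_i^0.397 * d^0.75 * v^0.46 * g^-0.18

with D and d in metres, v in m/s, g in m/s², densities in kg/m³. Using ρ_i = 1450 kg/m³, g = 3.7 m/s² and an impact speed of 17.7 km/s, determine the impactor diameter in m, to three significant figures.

d ≈ 21.5 m

Rearranging for d: d = [D / (0.0378 · 1450^0.397 · 17700^0.46 · 3.7^-0.18)]^(1/0.75).
1450^0.397 = 17.99
17700^0.46 = 89.96
3.7^-0.18 = 0.7902
Denominator = 0.0378 × 17.99 × 89.96 × 0.7902 = 48.34
D / 48.34 = 483 / 48.34 = 9.992
d = 9.992^(1/0.75) = 9.992^1.3333 = 21.52 m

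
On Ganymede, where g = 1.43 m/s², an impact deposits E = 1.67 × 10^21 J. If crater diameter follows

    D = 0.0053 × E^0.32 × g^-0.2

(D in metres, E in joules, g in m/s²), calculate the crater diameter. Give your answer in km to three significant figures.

E^0.32 = (1.67 × 10^21)^0.32 = 6.184 × 10^6
g^-0.2 = 1.43^-0.2 = 0.9310
D = 0.0053 × 6.184 × 10^6 × 0.9310 = 30514 m
   = 30.51 km

D ≈ 30.5 km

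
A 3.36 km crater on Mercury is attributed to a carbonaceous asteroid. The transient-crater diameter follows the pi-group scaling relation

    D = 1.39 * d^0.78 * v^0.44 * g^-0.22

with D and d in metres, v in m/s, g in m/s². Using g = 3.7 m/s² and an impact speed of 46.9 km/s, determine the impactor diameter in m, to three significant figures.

Rearranging for d: d = [D / (1.39 · 46900^0.44 · 3.7^-0.22)]^(1/0.78).
D = 3360 m.
46900^0.44 = 113.6
3.7^-0.22 = 0.7499
Denominator = 1.39 × 113.6 × 0.7499 = 118.4
D / 118.4 = 3360 / 118.4 = 28.38
d = 28.38^(1/0.78) = 28.38^1.2821 = 72.93 m

d ≈ 72.9 m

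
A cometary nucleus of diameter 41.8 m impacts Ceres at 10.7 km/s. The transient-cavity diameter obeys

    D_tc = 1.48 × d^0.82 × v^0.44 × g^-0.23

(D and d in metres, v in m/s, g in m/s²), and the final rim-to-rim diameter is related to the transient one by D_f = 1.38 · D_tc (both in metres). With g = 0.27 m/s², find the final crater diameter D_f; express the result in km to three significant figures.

D_f ≈ 3.49 km

v = 10700 m/s.
d^0.82 = 41.8^0.82 = 21.35
v^0.44 = 10700^0.44 = 59.28
g^-0.23 = 0.27^-0.23 = 1.351
D_tc = 1.48 × 21.35 × 59.28 × 1.351 = 2531 m
D_f = 1.38 × 2531 = 3493 m
     = 3.493 km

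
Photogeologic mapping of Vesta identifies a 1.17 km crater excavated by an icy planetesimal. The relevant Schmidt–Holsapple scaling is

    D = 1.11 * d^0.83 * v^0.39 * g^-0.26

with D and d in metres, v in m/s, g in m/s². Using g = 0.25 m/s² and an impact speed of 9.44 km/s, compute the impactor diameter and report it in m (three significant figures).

d ≈ 38.5 m

Rearranging for d: d = [D / (1.11 · 9440^0.39 · 0.25^-0.26)]^(1/0.83).
D = 1170 m.
9440^0.39 = 35.50
0.25^-0.26 = 1.434
Denominator = 1.11 × 35.50 × 1.434 = 56.51
D / 56.51 = 1170 / 56.51 = 20.70
d = 20.70^(1/0.83) = 20.70^1.2048 = 38.50 m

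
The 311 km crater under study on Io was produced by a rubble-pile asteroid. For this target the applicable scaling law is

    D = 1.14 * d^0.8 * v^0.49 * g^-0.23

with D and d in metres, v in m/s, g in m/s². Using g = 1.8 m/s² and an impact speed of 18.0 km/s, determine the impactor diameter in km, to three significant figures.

Rearranging for d: d = [D / (1.14 · 18000^0.49 · 1.8^-0.23)]^(1/0.8).
D = 311000 m.
18000^0.49 = 121.6
1.8^-0.23 = 0.8735
Denominator = 1.14 × 121.6 × 0.8735 = 121.1
D / 121.1 = 311000 / 121.1 = 2568
d = 2568^(1/0.8) = 2568^1.25 = 18281 m

d ≈ 18.3 km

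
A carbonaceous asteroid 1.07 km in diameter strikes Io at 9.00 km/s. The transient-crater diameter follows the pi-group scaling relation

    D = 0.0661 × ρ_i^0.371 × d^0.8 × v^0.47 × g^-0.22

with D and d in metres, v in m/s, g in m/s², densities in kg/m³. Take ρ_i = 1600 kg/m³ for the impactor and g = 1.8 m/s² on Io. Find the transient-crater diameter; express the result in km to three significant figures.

In SI units: d = 1070 m, v = 9000 m/s.
ρ_i^0.371 = 1600^0.371 = 15.44
d^0.8 = 1070^0.8 = 265.2
v^0.47 = 9000^0.47 = 72.19
g^-0.22 = 1.8^-0.22 = 0.8787
D = 0.0661 × 15.44 × 265.2 × 72.19 × 0.8787 = 17169 m
   = 17.17 km

D ≈ 17.2 km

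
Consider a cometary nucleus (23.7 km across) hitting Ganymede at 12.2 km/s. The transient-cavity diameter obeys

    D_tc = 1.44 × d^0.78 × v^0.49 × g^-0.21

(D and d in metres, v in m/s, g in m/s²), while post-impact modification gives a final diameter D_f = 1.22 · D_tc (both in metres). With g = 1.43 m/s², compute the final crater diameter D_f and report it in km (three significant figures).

In SI: d = 23700 m, v = 12200 m/s.
d^0.78 = 23700^0.78 = 2584
v^0.49 = 12200^0.49 = 100.5
g^-0.21 = 1.43^-0.21 = 0.9276
D_tc = 1.44 × 2584 × 100.5 × 0.9276 = 3.469 × 10^5 m
D_f = 1.22 × 3.469 × 10^5 = 4.232 × 10^5 m
     = 423.2 km

D_f ≈ 423 km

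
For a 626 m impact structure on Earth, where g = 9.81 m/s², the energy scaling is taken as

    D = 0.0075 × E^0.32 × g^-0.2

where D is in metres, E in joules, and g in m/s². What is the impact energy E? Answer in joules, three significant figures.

E ≈ 9.99 × 10^15 J

Rearranging: E = [D / (0.0075 · g^-0.2)]^(1/0.32).
g^-0.2 = 9.81^-0.2 = 0.6334
D / (0.0075 × 0.6334) = 626 / (4.750 × 10^-3) = 1.318 × 10^5
E = (1.318 × 10^5)^3.125 = 9.994 × 10^15 J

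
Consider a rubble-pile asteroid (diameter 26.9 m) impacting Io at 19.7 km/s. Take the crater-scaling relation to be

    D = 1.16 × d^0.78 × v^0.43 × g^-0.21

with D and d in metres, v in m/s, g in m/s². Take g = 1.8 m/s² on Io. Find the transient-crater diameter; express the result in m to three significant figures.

D ≈ 939 m

In SI units: v = 19700 m/s.
d^0.78 = 26.9^0.78 = 13.04
v^0.43 = 19700^0.43 = 70.25
g^-0.21 = 1.8^-0.21 = 0.8839
D = 1.16 × 13.04 × 70.25 × 0.8839 = 939.3 m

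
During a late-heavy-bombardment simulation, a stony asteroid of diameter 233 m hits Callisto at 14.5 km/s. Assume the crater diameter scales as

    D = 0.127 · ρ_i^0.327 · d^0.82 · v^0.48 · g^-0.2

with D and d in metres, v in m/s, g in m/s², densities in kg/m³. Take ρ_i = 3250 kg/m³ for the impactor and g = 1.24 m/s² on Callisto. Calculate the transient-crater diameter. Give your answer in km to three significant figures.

In SI units: v = 14500 m/s.
ρ_i^0.327 = 3250^0.327 = 14.07
d^0.82 = 233^0.82 = 87.34
v^0.48 = 14500^0.48 = 99.42
g^-0.2 = 1.24^-0.2 = 0.9579
D = 0.127 × 14.07 × 87.34 × 99.42 × 0.9579 = 14863 m
   = 14.86 km

D ≈ 14.9 km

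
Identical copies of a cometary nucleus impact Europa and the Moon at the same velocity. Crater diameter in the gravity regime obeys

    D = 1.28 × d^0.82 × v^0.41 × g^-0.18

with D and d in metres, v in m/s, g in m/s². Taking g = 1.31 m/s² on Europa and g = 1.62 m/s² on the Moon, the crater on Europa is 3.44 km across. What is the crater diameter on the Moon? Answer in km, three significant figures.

All impactor-dependent factors cancel in the ratio, leaving D_Moon/D_Europa = (g_Moon/g_Europa)^-0.18.
(1.62/1.31)^-0.18 = 1.237^-0.18 = 0.9624
D_Moon = 0.9624 × 3.44 km = 3.31 km

D ≈ 3.31 km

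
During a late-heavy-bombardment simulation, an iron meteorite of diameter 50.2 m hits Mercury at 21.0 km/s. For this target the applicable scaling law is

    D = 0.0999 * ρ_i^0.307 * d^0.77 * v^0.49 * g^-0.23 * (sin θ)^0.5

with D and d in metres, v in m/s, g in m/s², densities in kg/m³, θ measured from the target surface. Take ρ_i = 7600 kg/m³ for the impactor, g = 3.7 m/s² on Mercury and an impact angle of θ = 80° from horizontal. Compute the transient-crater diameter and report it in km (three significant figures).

D ≈ 3.05 km

In SI units: v = 21000 m/s.
ρ_i^0.307 = 7600^0.307 = 15.54
d^0.77 = 50.2^0.77 = 20.40
v^0.49 = 21000^0.49 = 131.2
g^-0.23 = 3.7^-0.23 = 0.7401
(sin 80°)^0.5 = 0.9848^0.5 = 0.9924
D = 0.0999 × 15.54 × 20.40 × 131.2 × 0.7401 × 0.9924 = 3052 m
   = 3.052 km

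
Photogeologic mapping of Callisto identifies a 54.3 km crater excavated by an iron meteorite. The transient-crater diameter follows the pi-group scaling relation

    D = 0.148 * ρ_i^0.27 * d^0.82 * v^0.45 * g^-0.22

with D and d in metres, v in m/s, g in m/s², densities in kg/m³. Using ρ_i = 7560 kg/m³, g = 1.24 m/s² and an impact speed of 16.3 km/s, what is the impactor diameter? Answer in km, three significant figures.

Rearranging for d: d = [D / (0.148 · 7560^0.27 · 16300^0.45 · 1.24^-0.22)]^(1/0.82).
D = 54300 m.
7560^0.27 = 11.15
16300^0.45 = 78.61
1.24^-0.22 = 0.9538
Denominator = 0.148 × 11.15 × 78.61 × 0.9538 = 123.7
D / 123.7 = 54300 / 123.7 = 439.0
d = 439.0^(1/0.82) = 439.0^1.2195 = 1669 m

d ≈ 1.67 km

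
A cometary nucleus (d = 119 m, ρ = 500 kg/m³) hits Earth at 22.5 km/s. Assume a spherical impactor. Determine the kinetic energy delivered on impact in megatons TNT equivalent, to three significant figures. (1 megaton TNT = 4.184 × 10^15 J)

v = 22500 m/s.
Mass m = (π/6) ρ d³ = (π/6) × 500 × (119)³ = 4.412 × 10^8 kg
E = ½ m v² = 0.5 × 4.412 × 10^8 × (22500)² = 1.117 × 10^17 J
   = 1.117 × 10^17 / 4.184×10^15 = 26.70 Mt

E ≈ 26.7 Mt TNT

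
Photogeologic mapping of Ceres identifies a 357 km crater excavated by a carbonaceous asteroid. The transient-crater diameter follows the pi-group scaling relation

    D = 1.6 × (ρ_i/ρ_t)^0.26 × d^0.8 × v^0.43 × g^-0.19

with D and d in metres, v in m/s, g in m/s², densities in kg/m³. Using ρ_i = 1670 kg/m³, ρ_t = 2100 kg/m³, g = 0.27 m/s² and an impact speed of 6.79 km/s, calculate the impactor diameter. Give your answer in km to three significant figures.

d ≈ 33.4 km

Rearranging for d: d = [D / (1.6 · (1670/2100)^0.26 · 6790^0.43 · 0.27^-0.19)]^(1/0.8).
D = 357000 m.
(1670/2100)^0.26 = 0.9422
6790^0.43 = 44.43
0.27^-0.19 = 1.282
Denominator = 1.6 × 0.9422 × 44.43 × 1.282 = 85.87
D / 85.87 = 357000 / 85.87 = 4157
d = 4157^(1/0.8) = 4157^1.25 = 33379 m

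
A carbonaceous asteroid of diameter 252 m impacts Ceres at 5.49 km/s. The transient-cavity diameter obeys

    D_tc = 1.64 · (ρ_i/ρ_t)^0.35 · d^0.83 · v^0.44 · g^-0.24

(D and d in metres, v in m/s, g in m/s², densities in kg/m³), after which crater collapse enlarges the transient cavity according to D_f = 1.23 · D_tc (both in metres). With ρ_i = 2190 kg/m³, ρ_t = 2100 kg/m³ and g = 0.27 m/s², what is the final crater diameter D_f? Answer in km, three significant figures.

v = 5490 m/s.
(ρ_i/ρ_t)^0.35 = (2190/2100)^0.35 = 1.015
d^0.83 = 252^0.83 = 98.44
v^0.44 = 5490^0.44 = 44.20
g^-0.24 = 0.27^-0.24 = 1.369
D_tc = 1.64 × 1.015 × 98.44 × 44.20 × 1.369 = 9915 m
D_f = 1.23 × 9915 = 12195 m
     = 12.20 km

D_f ≈ 12.2 km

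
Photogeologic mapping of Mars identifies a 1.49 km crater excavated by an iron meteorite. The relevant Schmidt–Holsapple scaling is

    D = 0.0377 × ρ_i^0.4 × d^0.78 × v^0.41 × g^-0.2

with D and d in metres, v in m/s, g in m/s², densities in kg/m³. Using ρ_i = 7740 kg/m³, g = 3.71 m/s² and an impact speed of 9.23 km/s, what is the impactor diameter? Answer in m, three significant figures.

d ≈ 91.4 m

Rearranging for d: d = [D / (0.0377 · 7740^0.4 · 9230^0.41 · 3.71^-0.2)]^(1/0.78).
D = 1490 m.
7740^0.4 = 35.93
9230^0.41 = 42.24
3.71^-0.2 = 0.7694
Denominator = 0.0377 × 35.93 × 42.24 × 0.7694 = 44.02
D / 44.02 = 1490 / 44.02 = 33.85
d = 33.85^(1/0.78) = 33.85^1.2821 = 91.42 m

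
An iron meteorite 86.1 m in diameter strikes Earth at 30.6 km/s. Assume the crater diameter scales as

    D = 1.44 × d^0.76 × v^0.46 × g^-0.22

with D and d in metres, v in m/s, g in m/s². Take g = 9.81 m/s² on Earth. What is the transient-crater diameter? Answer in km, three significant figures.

D ≈ 2.98 km

In SI units: v = 30600 m/s.
d^0.76 = 86.1^0.76 = 29.55
v^0.46 = 30600^0.46 = 115.7
g^-0.22 = 9.81^-0.22 = 0.6051
D = 1.44 × 29.55 × 115.7 × 0.6051 = 2979 m
   = 2.979 km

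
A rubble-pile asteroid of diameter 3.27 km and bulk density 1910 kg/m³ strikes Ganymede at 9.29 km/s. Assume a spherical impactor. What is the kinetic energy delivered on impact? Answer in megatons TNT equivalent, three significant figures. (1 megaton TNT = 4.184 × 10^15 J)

d = 3270 m; v = 9290 m/s.
Mass m = (π/6) ρ d³ = (π/6) × 1910 × (3270)³ = 3.497 × 10^13 kg
E = ½ m v² = 0.5 × 3.497 × 10^13 × (9290)² = 1.509 × 10^21 J
   = 1.509 × 10^21 / 4.184×10^15 = 3.607 × 10^5 Mt

E ≈ 3.61 × 10^5 Mt TNT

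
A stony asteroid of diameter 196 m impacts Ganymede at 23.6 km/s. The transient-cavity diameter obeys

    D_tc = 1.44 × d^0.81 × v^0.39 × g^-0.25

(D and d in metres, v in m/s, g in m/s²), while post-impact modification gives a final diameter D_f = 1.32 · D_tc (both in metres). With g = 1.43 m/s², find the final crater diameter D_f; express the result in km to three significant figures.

D_f ≈ 6.34 km

v = 23600 m/s.
d^0.81 = 196^0.81 = 71.90
v^0.39 = 23600^0.39 = 50.75
g^-0.25 = 1.43^-0.25 = 0.9145
D_tc = 1.44 × 71.90 × 50.75 × 0.9145 = 4805 m
D_f = 1.32 × 4805 = 6343 m
     = 6.343 km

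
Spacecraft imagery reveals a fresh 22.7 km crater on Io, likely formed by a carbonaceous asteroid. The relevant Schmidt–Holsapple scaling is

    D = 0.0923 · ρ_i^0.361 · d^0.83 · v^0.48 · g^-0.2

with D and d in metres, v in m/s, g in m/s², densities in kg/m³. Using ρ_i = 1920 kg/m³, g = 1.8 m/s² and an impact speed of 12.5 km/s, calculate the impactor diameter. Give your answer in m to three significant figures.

Rearranging for d: d = [D / (0.0923 · 1920^0.361 · 12500^0.48 · 1.8^-0.2)]^(1/0.83).
D = 22700 m.
1920^0.361 = 15.32
12500^0.48 = 92.58
1.8^-0.2 = 0.8891
Denominator = 0.0923 × 15.32 × 92.58 × 0.8891 = 116.4
D / 116.4 = 22700 / 116.4 = 195.0
d = 195.0^(1/0.83) = 195.0^1.2048 = 574.2 m

d ≈ 574 m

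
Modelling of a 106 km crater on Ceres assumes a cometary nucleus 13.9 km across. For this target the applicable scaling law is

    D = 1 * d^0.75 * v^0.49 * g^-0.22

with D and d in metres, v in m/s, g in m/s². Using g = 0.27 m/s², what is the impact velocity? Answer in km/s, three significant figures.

Rearranging for v: v = [D / (1 · 13900^0.75 · 0.27^-0.22)]^(1/0.49).
D = 106000 m.
13900^0.75 = 1280
0.27^-0.22 = 1.334
Denominator = 1 × 1280 × 1.334 = 1708
D / 1708 = 106000 / 1708 = 62.06
v = 62.06^(1/0.49) = 62.06^2.0408 = 4558 m/s

v ≈ 4.56 km/s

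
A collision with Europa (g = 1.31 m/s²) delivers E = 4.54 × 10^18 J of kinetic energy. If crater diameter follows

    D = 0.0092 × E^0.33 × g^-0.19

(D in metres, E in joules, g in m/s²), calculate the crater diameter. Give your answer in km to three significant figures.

D ≈ 12.5 km

E^0.33 = (4.54 × 10^18)^0.33 = 1.435 × 10^6
g^-0.19 = 1.31^-0.19 = 0.9500
D = 0.0092 × 1.435 × 10^6 × 0.9500 = 12542 m
   = 12.54 km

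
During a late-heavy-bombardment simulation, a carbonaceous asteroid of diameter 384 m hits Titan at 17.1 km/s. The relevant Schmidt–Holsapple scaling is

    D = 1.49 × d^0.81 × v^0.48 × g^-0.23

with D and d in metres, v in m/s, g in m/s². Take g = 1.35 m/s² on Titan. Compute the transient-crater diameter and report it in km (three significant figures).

In SI units: v = 17100 m/s.
d^0.81 = 384^0.81 = 124.0
v^0.48 = 17100^0.48 = 107.6
g^-0.23 = 1.35^-0.23 = 0.9333
D = 1.49 × 124.0 × 107.6 × 0.9333 = 18554 m
   = 18.55 km

D ≈ 18.6 km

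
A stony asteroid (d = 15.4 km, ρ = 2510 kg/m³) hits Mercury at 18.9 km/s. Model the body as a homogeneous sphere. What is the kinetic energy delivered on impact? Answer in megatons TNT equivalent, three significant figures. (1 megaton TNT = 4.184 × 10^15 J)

d = 15400 m; v = 18900 m/s.
Mass m = (π/6) ρ d³ = (π/6) × 2510 × (15400)³ = 4.800 × 10^15 kg
E = ½ m v² = 0.5 × 4.800 × 10^15 × (18900)² = 8.573 × 10^23 J
   = 8.573 × 10^23 / 4.184×10^15 = 2.049 × 10^8 Mt

E ≈ 2.05 × 10^8 Mt TNT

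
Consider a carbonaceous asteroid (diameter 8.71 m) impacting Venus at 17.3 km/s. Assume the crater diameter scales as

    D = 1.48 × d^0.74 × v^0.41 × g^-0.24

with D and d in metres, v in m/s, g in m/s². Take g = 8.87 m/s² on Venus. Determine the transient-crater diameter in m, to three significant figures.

In SI units: v = 17300 m/s.
d^0.74 = 8.71^0.74 = 4.962
v^0.41 = 17300^0.41 = 54.65
g^-0.24 = 8.87^-0.24 = 0.5922
D = 1.48 × 4.962 × 54.65 × 0.5922 = 237.7 m

D ≈ 238 m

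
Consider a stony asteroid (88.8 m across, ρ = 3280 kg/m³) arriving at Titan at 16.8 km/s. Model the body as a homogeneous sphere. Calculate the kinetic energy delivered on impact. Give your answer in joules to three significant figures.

E ≈ 1.70 × 10^17 J

v = 16800 m/s.
Mass m = (π/6) ρ d³ = (π/6) × 3280 × (88.8)³ = 1.203 × 10^9 kg
E = ½ m v² = 0.5 × 1.203 × 10^9 × (16800)² = 1.698 × 10^17 J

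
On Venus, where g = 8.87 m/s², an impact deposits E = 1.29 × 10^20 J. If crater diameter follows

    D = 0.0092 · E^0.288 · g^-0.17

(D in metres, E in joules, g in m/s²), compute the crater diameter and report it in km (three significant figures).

D ≈ 3.93 km

E^0.288 = (1.29 × 10^20)^0.288 = 6.192 × 10^5
g^-0.17 = 8.87^-0.17 = 0.6900
D = 0.0092 × 6.192 × 10^5 × 0.6900 = 3931 m
   = 3.931 km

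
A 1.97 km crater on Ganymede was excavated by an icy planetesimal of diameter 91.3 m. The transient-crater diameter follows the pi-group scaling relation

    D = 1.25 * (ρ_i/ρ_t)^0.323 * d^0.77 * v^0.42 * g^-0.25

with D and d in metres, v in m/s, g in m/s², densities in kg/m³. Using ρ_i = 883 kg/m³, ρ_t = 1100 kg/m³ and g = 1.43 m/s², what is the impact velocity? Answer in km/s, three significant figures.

v ≈ 15.3 km/s

Rearranging for v: v = [D / (1.25 · (883/1100)^0.323 · 91.3^0.77 · 1.43^-0.25)]^(1/0.42).
D = 1970 m.
(883/1100)^0.323 = 0.9315
91.3^0.77 = 32.33
1.43^-0.25 = 0.9145
Denominator = 1.25 × 0.9315 × 32.33 × 0.9145 = 34.43
D / 34.43 = 1970 / 34.43 = 57.22
v = 57.22^(1/0.42) = 57.22^2.381 = 15301 m/s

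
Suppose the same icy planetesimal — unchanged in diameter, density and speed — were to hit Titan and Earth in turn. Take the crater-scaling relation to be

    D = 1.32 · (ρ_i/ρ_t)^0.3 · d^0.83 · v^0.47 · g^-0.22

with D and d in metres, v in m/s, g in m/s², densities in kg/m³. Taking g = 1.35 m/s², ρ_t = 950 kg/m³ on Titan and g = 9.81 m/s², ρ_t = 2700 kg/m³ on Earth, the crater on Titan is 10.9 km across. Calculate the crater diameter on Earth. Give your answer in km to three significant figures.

The impactor-only factors (d, v, ρ_i) cancel in the ratio, leaving D_Earth/D_Titan = (g_Earth/g_Titan)^-0.22 · (ρ_t,Titan/ρ_t,Earth)^0.3.
(9.81/1.35)^-0.22 = 7.267^-0.22 = 0.6464
(950/2700)^0.3 = 0.3519^0.3 = 0.7310
Ratio = 0.6464 × 0.7310 = 0.4725
D_Earth = 0.4725 × 10.9 km = 5.15 km

D ≈ 5.15 km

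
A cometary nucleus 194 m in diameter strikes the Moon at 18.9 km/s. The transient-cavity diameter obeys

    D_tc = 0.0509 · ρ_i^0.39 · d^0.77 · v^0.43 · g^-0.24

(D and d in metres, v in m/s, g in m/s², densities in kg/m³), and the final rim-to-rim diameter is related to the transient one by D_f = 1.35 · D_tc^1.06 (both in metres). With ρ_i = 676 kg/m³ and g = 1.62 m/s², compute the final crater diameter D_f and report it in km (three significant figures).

D_f ≈ 4.93 km

v = 18900 m/s.
ρ_i^0.39 = 676^0.39 = 12.70
d^0.77 = 194^0.77 = 57.76
v^0.43 = 18900^0.43 = 69.00
g^-0.24 = 1.62^-0.24 = 0.8907
D_tc = 0.0509 × 12.70 × 57.76 × 69.00 × 0.8907 = 2295 m
D_f = 1.35 × (2295)^1.06 = 4929 m
     = 4.929 km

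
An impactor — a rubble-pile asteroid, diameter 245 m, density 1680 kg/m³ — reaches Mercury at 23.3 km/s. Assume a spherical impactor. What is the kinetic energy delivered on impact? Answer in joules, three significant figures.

v = 23300 m/s.
Mass m = (π/6) ρ d³ = (π/6) × 1680 × (245)³ = 1.294 × 10^10 kg
E = ½ m v² = 0.5 × 1.294 × 10^10 × (23300)² = 3.512 × 10^18 J

E ≈ 3.51 × 10^18 J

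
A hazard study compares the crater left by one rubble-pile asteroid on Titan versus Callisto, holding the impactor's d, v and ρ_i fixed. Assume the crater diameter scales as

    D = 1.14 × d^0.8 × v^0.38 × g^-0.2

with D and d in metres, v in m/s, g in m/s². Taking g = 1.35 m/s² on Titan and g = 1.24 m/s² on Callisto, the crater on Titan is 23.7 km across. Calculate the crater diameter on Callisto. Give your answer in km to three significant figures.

D ≈ 24.1 km

All impactor-dependent factors cancel in the ratio, leaving D_Callisto/D_Titan = (g_Callisto/g_Titan)^-0.2.
(1.24/1.35)^-0.2 = 0.9185^-0.2 = 1.017
D_Callisto = 1.017 × 23.7 km = 24.1 km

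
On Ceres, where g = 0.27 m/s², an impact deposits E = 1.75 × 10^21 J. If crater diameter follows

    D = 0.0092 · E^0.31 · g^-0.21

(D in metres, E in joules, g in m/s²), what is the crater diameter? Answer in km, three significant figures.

E^0.31 = (1.75 × 10^21)^0.31 = 3.849 × 10^6
g^-0.21 = 0.27^-0.21 = 1.316
D = 0.0092 × 3.849 × 10^6 × 1.316 = 46601 m
   = 46.60 km

D ≈ 46.6 km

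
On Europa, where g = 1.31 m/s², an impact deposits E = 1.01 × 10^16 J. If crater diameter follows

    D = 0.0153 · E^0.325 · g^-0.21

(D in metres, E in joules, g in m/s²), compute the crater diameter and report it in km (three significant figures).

E^0.325 = (1.01 × 10^16)^0.325 = 1.590 × 10^5
g^-0.21 = 1.31^-0.21 = 0.9449
D = 0.0153 × 1.590 × 10^5 × 0.9449 = 2299 m
   = 2.299 km

D ≈ 2.30 km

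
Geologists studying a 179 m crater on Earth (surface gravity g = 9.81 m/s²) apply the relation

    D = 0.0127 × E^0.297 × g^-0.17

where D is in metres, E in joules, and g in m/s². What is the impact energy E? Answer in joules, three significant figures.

E ≈ 3.45 × 10^14 J

Rearranging: E = [D / (0.0127 · g^-0.17)]^(1/0.297).
g^-0.17 = 9.81^-0.17 = 0.6783
D / (0.0127 × 0.6783) = 179 / (8.614 × 10^-3) = 2.078 × 10^4
E = (2.078 × 10^4)^3.367 = 3.448 × 10^14 J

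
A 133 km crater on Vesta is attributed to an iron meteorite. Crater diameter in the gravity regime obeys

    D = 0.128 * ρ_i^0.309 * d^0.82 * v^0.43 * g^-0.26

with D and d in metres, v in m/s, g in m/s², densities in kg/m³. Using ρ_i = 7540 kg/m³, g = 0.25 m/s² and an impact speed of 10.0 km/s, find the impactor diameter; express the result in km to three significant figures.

d ≈ 3.87 km

Rearranging for d: d = [D / (0.128 · 7540^0.309 · 10000^0.43 · 0.25^-0.26)]^(1/0.82).
D = 133000 m.
7540^0.309 = 15.78
10000^0.43 = 52.48
0.25^-0.26 = 1.434
Denominator = 0.128 × 15.78 × 52.48 × 1.434 = 152.0
D / 152.0 = 133000 / 152.0 = 875.0
d = 875.0^(1/0.82) = 875.0^1.2195 = 3871 m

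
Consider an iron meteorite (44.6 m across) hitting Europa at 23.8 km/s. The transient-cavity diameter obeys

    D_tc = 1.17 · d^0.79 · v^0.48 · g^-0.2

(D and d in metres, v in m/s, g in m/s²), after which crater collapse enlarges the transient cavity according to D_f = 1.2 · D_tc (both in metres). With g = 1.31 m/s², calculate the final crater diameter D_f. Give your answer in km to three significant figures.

v = 23800 m/s.
d^0.79 = 44.6^0.79 = 20.09
v^0.48 = 23800^0.48 = 126.1
g^-0.2 = 1.31^-0.2 = 0.9474
D_tc = 1.17 × 20.09 × 126.1 × 0.9474 = 2808 m
D_f = 1.2 × 2808 = 3370 m
     = 3.370 km

D_f ≈ 3.37 km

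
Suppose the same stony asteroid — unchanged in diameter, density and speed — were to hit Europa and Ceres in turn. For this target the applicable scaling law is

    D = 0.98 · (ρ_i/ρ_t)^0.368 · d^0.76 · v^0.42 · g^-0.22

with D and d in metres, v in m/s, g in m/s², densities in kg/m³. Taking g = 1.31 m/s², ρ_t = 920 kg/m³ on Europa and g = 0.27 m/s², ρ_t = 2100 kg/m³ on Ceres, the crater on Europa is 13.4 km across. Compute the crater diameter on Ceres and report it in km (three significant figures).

The impactor-only factors (d, v, ρ_i) cancel in the ratio, leaving D_Ceres/D_Europa = (g_Ceres/g_Europa)^-0.22 · (ρ_t,Europa/ρ_t,Ceres)^0.368.
(0.27/1.31)^-0.22 = 0.2061^-0.22 = 1.415
(920/2100)^0.368 = 0.4381^0.368 = 0.7381
Ratio = 1.415 × 0.7381 = 1.044
D_Ceres = 1.044 × 13.4 km = 14.0 km

D ≈ 14.0 km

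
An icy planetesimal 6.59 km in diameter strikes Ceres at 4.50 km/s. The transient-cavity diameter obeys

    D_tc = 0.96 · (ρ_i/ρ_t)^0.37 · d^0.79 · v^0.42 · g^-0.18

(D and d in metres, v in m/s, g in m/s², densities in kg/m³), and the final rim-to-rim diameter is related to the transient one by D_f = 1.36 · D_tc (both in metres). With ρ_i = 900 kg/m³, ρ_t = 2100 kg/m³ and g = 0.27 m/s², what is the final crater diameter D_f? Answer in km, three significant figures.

D_f ≈ 43.0 km

In SI: d = 6590 m, v = 4500 m/s.
(ρ_i/ρ_t)^0.37 = (900/2100)^0.37 = 0.7309
d^0.79 = 6590^0.79 = 1040
v^0.42 = 4500^0.42 = 34.23
g^-0.18 = 0.27^-0.18 = 1.266
D_tc = 0.96 × 0.7309 × 1040 × 34.23 × 1.266 = 31620 m
D_f = 1.36 × 31620 = 43003 m
     = 43.00 km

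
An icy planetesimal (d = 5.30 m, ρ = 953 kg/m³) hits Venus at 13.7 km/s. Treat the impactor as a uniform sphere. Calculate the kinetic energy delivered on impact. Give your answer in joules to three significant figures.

v = 13700 m/s.
Mass m = (π/6) ρ d³ = (π/6) × 953 × (5.3)³ = 7.429 × 10^4 kg
E = ½ m v² = 0.5 × 7.429 × 10^4 × (13700)² = 6.972 × 10^12 J

E ≈ 6.97 × 10^12 J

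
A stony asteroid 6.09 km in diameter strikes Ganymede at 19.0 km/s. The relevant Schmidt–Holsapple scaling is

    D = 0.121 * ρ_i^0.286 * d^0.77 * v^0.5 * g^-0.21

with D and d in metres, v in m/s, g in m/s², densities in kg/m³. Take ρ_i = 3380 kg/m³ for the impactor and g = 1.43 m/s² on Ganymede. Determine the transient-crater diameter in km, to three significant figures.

D ≈ 130 km

In SI units: d = 6090 m, v = 19000 m/s.
ρ_i^0.286 = 3380^0.286 = 10.22
d^0.77 = 6090^0.77 = 820.6
v^0.5 = 19000^0.5 = 137.8
g^-0.21 = 1.43^-0.21 = 0.9276
D = 0.121 × 10.22 × 820.6 × 137.8 × 0.9276 = 1.297 × 10^5 m
   = 129.7 km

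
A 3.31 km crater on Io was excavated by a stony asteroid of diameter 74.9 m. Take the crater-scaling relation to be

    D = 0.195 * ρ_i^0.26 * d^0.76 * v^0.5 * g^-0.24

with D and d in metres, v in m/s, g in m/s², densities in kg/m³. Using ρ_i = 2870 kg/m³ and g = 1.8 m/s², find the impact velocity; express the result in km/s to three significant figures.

v ≈ 8.61 km/s

Rearranging for v: v = [D / (0.195 · 2870^0.26 · 74.9^0.76 · 1.8^-0.24)]^(1/0.5).
D = 3310 m.
2870^0.26 = 7.926
74.9^0.76 = 26.58
1.8^-0.24 = 0.8684
Denominator = 0.195 × 7.926 × 26.58 × 0.8684 = 35.67
D / 35.67 = 3310 / 35.67 = 92.80
v = 92.80^(1/0.5) = 92.80^2 = 8612 m/s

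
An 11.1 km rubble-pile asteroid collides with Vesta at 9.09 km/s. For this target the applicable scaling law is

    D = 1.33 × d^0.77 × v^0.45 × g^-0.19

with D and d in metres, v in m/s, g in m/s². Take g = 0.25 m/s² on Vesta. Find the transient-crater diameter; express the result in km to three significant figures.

D ≈ 136 km

In SI units: d = 11100 m, v = 9090 m/s.
d^0.77 = 11100^0.77 = 1303
v^0.45 = 9090^0.45 = 60.44
g^-0.19 = 0.25^-0.19 = 1.301
D = 1.33 × 1303 × 60.44 × 1.301 = 1.363 × 10^5 m
   = 136.3 km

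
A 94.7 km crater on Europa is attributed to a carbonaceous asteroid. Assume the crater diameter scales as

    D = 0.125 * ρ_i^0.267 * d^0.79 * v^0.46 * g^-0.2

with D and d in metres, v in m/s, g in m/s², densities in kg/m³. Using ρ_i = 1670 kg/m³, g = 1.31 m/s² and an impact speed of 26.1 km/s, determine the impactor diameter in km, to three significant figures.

Rearranging for d: d = [D / (0.125 · 1670^0.267 · 26100^0.46 · 1.31^-0.2)]^(1/0.79).
D = 94700 m.
1670^0.267 = 7.252
26100^0.46 = 107.6
1.31^-0.2 = 0.9474
Denominator = 0.125 × 7.252 × 107.6 × 0.9474 = 92.41
D / 92.41 = 94700 / 92.41 = 1025
d = 1025^(1/0.79) = 1025^1.2658 = 6471 m

d ≈ 6.47 km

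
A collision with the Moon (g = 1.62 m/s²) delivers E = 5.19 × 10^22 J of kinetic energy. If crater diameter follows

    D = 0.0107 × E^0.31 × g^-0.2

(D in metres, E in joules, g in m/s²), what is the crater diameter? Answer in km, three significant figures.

D ≈ 107 km

E^0.31 = (5.19 × 10^22)^0.31 = 1.101 × 10^7
g^-0.2 = 1.62^-0.2 = 0.9080
D = 0.0107 × 1.101 × 10^7 × 0.9080 = 1.070 × 10^5 m
   = 107.0 km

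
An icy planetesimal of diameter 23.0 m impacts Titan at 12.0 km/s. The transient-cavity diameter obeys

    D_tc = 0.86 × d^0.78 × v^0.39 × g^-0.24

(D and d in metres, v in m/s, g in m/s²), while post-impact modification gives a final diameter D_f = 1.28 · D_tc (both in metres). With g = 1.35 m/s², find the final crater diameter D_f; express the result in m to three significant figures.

D_f ≈ 461 m

v = 12000 m/s.
d^0.78 = 23^0.78 = 11.54
v^0.39 = 12000^0.39 = 38.98
g^-0.24 = 1.35^-0.24 = 0.9305
D_tc = 0.86 × 11.54 × 38.98 × 0.9305 = 360.0 m
D_f = 1.28 × 360.0 = 460.8 m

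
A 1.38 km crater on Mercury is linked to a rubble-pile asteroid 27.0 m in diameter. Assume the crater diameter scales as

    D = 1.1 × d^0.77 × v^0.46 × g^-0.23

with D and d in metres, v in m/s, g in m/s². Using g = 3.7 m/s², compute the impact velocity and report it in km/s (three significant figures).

Rearranging for v: v = [D / (1.1 · 27^0.77 · 3.7^-0.23)]^(1/0.46).
D = 1380 m.
27^0.77 = 12.65
3.7^-0.23 = 0.7401
Denominator = 1.1 × 12.65 × 0.7401 = 10.30
D / 10.30 = 1380 / 10.30 = 134.0
v = 134.0^(1/0.46) = 134.0^2.1739 = 42084 m/s

v ≈ 42.1 km/s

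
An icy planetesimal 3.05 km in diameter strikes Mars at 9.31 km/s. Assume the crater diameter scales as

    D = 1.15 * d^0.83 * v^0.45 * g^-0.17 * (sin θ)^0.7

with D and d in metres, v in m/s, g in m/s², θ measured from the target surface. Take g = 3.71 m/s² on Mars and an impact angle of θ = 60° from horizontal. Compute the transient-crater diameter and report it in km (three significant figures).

D ≈ 39.6 km

In SI units: d = 3050 m, v = 9310 m/s.
d^0.83 = 3050^0.83 = 779.8
v^0.45 = 9310^0.45 = 61.10
g^-0.17 = 3.71^-0.17 = 0.8002
(sin 60°)^0.7 = 0.8660^0.7 = 0.9042
D = 1.15 × 779.8 × 61.10 × 0.8002 × 0.9042 = 39645 m
   = 39.64 km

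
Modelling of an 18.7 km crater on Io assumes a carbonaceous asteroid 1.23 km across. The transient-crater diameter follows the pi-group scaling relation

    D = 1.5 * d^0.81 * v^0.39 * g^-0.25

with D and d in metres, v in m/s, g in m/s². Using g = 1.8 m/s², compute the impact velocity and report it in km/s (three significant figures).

v ≈ 17.7 km/s

Rearranging for v: v = [D / (1.5 · 1230^0.81 · 1.8^-0.25)]^(1/0.39).
D = 18700 m.
1230^0.81 = 318.3
1.8^-0.25 = 0.8633
Denominator = 1.5 × 318.3 × 0.8633 = 412.2
D / 412.2 = 18700 / 412.2 = 45.37
v = 45.37^(1/0.39) = 45.37^2.5641 = 17706 m/s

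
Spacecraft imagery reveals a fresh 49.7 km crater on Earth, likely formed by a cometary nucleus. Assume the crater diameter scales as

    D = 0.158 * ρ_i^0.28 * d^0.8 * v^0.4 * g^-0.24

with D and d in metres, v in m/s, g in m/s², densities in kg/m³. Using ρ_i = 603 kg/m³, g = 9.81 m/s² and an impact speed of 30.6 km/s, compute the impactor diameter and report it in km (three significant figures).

Rearranging for d: d = [D / (0.158 · 603^0.28 · 30600^0.4 · 9.81^-0.24)]^(1/0.8).
D = 49700 m.
603^0.28 = 6.005
30600^0.4 = 62.27
9.81^-0.24 = 0.5781
Denominator = 0.158 × 6.005 × 62.27 × 0.5781 = 34.15
D / 34.15 = 49700 / 34.15 = 1455
d = 1455^(1/0.8) = 1455^1.25 = 8986 m

d ≈ 8.99 km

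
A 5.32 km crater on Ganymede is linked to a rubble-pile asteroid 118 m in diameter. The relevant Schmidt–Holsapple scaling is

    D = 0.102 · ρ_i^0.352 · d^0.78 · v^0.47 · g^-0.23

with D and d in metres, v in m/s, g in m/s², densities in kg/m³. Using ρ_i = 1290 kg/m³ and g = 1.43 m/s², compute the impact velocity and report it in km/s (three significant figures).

v ≈ 22.1 km/s

Rearranging for v: v = [D / (0.102 · 1290^0.352 · 118^0.78 · 1.43^-0.23)]^(1/0.47).
D = 5320 m.
1290^0.352 = 12.44
118^0.78 = 41.31
1.43^-0.23 = 0.9210
Denominator = 0.102 × 12.44 × 41.31 × 0.9210 = 48.28
D / 48.28 = 5320 / 48.28 = 110.2
v = 110.2^(1/0.47) = 110.2^2.1277 = 22139 m/s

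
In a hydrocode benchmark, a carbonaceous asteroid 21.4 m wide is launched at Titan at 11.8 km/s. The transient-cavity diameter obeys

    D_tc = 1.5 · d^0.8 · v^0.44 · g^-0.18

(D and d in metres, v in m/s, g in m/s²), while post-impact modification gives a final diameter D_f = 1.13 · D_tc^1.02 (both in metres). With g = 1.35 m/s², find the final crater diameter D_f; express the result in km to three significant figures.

D_f ≈ 1.32 km

v = 11800 m/s.
d^0.8 = 21.4^0.8 = 11.60
v^0.44 = 11800^0.44 = 61.89
g^-0.18 = 1.35^-0.18 = 0.9474
D_tc = 1.5 × 11.60 × 61.89 × 0.9474 = 1020 m
D_f = 1.13 × (1020)^1.02 = 1324 m
     = 1.324 km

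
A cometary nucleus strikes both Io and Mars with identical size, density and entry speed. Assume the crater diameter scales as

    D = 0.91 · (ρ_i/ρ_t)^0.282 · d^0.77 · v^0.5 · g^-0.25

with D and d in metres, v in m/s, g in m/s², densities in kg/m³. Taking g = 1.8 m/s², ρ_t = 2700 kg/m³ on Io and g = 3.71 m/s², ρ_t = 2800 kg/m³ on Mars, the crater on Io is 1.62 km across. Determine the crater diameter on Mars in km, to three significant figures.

The impactor-only factors (d, v, ρ_i) cancel in the ratio, leaving D_Mars/D_Io = (g_Mars/g_Io)^-0.25 · (ρ_t,Io/ρ_t,Mars)^0.282.
(3.71/1.8)^-0.25 = 2.061^-0.25 = 0.8346
(2700/2800)^0.282 = 0.9643^0.282 = 0.9898
Ratio = 0.8346 × 0.9898 = 0.8261
D_Mars = 0.8261 × 1.62 km = 1.34 km

D ≈ 1.34 km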